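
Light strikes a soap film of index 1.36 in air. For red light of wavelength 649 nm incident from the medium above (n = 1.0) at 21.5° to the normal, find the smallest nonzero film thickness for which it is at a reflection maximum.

124 nm

At the upper boundary (n = 1.0 to n = 1.36) the reflected ray undergoes a half-wave phase shift.
At the lower boundary (n = 1.36 to n = 1.0) the reflected ray undergoes no phase shift.
Net: one phase inversion between the two reflected rays.
So the condition for constructive reflection is 2 n t cos θ_r = (m + ½) λ.
Snell's law: 1.0 sin 21.5° = 1.36 sin θ_r → sin θ_r = 0.269, cos θ_r = 0.963.
Minimum at m = 0: t = λ / (4 n cos θ_r) = 649 / (4 × 1.36 × 0.963) = 124 nm.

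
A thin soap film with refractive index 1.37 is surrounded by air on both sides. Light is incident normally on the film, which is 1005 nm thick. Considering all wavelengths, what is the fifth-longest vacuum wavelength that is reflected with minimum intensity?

At the upper boundary (n = 1.0 to n = 1.37) the reflected ray undergoes a half-wave phase shift.
At the lower boundary (n = 1.37 to n = 1.0) the reflected ray undergoes no phase shift.
Exactly one π shift → a net half-wave offset.
So the condition for destructive reflection is 2 n t = m λ.
λ = 2 n t / m. The fifth-longest wavelength is m = 5: λ = 2 × 1.37 × 1005 / 5.00 = 551 nm.

551 nm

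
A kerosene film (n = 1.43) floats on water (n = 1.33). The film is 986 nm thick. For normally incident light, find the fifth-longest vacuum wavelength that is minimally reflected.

564 nm

At the upper boundary (n = 1.0 to n = 1.43) the reflected ray undergoes a half-wave phase shift.
Bottom surface (1.43 → 1.33): reflection off a lower-index medium gives no phase shift.
The two reflections differ by half a wavelength.
With one net inversion, destructive interference in reflection requires 2 n t = m λ.
λ = 2 n t / m. The fifth-longest wavelength is m = 5: λ = 2 × 1.43 × 986 / 5.00 = 564 nm.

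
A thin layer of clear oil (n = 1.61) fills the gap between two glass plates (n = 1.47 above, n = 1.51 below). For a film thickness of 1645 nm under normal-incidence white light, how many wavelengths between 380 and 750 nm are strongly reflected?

Top surface (1.47 → 1.61): reflection off a higher-index medium gives a half-wave phase shift.
Ray reflecting at the bottom interface goes from n = 1.61 toward n = 1.51: no phase shift.
Exactly one π shift → a net half-wave offset.
With one net inversion, constructive interference in reflection requires 2 n t = (m + ½) λ.
λ = 2 n t / (m + ½) = 5297 / (m + ½) nm.
m=6: 815 nm (IR); m=7: 706 nm (visible); m=8: 623 nm (visible); m=9: 558 nm (visible); m=10: 504 nm (visible); m=11: 461 nm (visible); m=12: 424 nm (visible); m=13: 392 nm (visible); m=14: 365 nm (UV).

7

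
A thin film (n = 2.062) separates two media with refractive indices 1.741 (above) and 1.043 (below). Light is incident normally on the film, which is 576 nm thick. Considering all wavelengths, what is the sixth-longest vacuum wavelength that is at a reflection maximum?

At the upper boundary (n = 1.741 to n = 2.062) the reflected ray undergoes a half-wave phase shift.
Bottom surface (2.062 → 1.043): reflection off a lower-index medium gives no phase shift.
Exactly one π shift → a net half-wave offset.
With one net inversion, constructive interference in reflection requires 2 n t = (m + ½) λ.
λ = 2 n t / (m + ½). The sixth-longest wavelength is m = 5: λ = 2 × 2.062 × 576 / 5.50 = 432 nm.

432 nm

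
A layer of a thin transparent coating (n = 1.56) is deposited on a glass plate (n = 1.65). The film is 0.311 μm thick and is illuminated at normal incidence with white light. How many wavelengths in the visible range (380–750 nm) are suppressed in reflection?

2

Ray reflecting at the top interface goes from n = 1.0 toward n = 1.56: a half-wave phase shift.
At the lower boundary (n = 1.56 to n = 1.65) the reflected ray undergoes a half-wave phase shift.
Net: no relative phase inversion (both shifts match).
With no net inversion, destructive interference in reflection requires 2 n t = (m + ½) λ.
λ = 2 n t / (m + ½) = 970 / (m + ½) nm.
m=0: 1941 nm (IR); m=1: 647 nm (visible); m=2: 388 nm (visible); m=3: 277 nm (UV).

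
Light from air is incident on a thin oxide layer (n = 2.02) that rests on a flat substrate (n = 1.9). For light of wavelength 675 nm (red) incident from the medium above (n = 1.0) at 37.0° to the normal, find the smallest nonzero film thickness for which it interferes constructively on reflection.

At the upper boundary (n = 1.0 to n = 2.02) the reflected ray undergoes a half-wave phase shift.
At the lower boundary (n = 2.02 to n = 1.9) the reflected ray undergoes no phase shift.
The two reflections differ by half a wavelength.
For maximum reflection here: 2 n t cos θ_r = (m + ½) λ.
Snell's law: 1.0 sin 37.0° = 2.02 sin θ_r → sin θ_r = 0.298, cos θ_r = 0.955.
Minimum at m = 0: t = λ / (4 n cos θ_r) = 675 / (4 × 2.02 × 0.955) = 87.5 nm.

87.5 nm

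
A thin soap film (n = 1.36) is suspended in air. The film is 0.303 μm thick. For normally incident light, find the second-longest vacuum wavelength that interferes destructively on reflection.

At the upper boundary (n = 1.0 to n = 1.36) the reflected ray undergoes a half-wave phase shift.
Bottom surface (1.36 → 1.0): reflection off a lower-index medium gives no phase shift.
Net: one phase inversion between the two reflected rays.
So the condition for destructive reflection is 2 n t = m λ.
λ = 2 n t / m. The second-longest wavelength is m = 2: λ = 2 × 1.36 × 303 / 2.00 = 412 nm.

412 nm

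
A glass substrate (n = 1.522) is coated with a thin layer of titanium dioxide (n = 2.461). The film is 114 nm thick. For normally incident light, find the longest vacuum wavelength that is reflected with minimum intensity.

Top surface (1.0 → 2.461): reflection off a higher-index medium gives a half-wave phase shift.
Ray reflecting at the bottom interface goes from n = 2.461 toward n = 1.522: no phase shift.
Exactly one π shift → a net half-wave offset.
So the condition for destructive reflection is 2 n t = m λ.
λ = 2 n t / m. The longest wavelength is m = 1: λ = 2 × 2.461 × 114 / 1.00 = 561 nm.

561 nm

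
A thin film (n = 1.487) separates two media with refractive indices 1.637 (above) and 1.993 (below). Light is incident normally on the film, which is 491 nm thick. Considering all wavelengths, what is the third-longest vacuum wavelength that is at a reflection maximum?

Ray reflecting at the top interface goes from n = 1.637 toward n = 1.487: no phase shift.
At the lower boundary (n = 1.487 to n = 1.993) the reflected ray undergoes a half-wave phase shift.
Exactly one π shift → a net half-wave offset.
With one net inversion, constructive interference in reflection requires 2 n t = (m + ½) λ.
λ = 2 n t / (m + ½). The third-longest wavelength is m = 2: λ = 2 × 1.487 × 491 / 2.50 = 584 nm.

584 nm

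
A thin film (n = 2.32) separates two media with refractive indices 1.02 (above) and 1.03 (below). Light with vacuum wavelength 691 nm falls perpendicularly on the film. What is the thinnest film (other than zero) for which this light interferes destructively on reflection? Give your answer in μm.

Top surface (1.02 → 2.32): reflection off a higher-index medium gives a half-wave phase shift.
Bottom surface (2.32 → 1.03): reflection off a lower-index medium gives no phase shift.
The two reflections differ by half a wavelength.
So the condition for destructive reflection is 2 n t = m λ.
Minimum nonzero at m = 1: t = λ / (2 n) = 691 / (2 × 2.32) = 149 nm.

0.149 μm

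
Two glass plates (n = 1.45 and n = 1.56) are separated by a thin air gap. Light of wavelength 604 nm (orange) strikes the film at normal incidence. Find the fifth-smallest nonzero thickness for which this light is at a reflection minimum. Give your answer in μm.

Ray reflecting at the top interface goes from n = 1.45 toward n = 1.0: no phase shift.
At the lower boundary (n = 1.0 to n = 1.56) the reflected ray undergoes a half-wave phase shift.
The two reflections differ by half a wavelength.
For weak reflection here: 2 n t = m λ.
The fifth-smallest nonzero thickness corresponds to m = 5: t = m λ / (2 n) = 5.00 × 604 / (2 × 1.0) = 1510 nm.

1.51 μm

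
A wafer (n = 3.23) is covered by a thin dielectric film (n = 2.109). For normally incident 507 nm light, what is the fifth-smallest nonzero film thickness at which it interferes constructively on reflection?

601 nm

Top surface (1.0 → 2.109): reflection off a higher-index medium gives a half-wave phase shift.
At the lower boundary (n = 2.109 to n = 3.23) the reflected ray undergoes a half-wave phase shift.
The two reflections carry the same phase change, so no net offset.
So the condition for constructive reflection is 2 n t = m λ.
The fifth-smallest nonzero thickness corresponds to m = 5: t = m λ / (2 n) = 5.00 × 507 / (2 × 2.109) = 601 nm.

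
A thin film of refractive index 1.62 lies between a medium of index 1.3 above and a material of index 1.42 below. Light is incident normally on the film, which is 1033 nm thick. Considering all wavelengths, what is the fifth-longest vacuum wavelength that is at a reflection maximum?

At the upper boundary (n = 1.3 to n = 1.62) the reflected ray undergoes a half-wave phase shift.
At the lower boundary (n = 1.62 to n = 1.42) the reflected ray undergoes no phase shift.
Exactly one π shift → a net half-wave offset.
So the condition for constructive reflection is 2 n t = (m + ½) λ.
λ = 2 n t / (m + ½). The fifth-longest wavelength is m = 4: λ = 2 × 1.62 × 1033 / 4.50 = 744 nm.

744 nm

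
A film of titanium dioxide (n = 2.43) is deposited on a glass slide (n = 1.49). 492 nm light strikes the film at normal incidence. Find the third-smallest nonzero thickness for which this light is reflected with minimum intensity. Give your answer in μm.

Top surface (1.0 → 2.43): reflection off a higher-index medium gives a half-wave phase shift.
Bottom surface (2.43 → 1.49): reflection off a lower-index medium gives no phase shift.
Exactly one π shift → a net half-wave offset.
With one net inversion, destructive interference in reflection requires 2 n t = m λ.
The third-smallest nonzero thickness corresponds to m = 3: t = m λ / (2 n) = 3.00 × 492 / (2 × 2.43) = 304 nm.

0.304 μm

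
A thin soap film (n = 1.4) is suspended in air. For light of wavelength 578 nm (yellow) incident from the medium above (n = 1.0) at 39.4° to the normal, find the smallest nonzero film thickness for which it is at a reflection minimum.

Ray reflecting at the top interface goes from n = 1.0 toward n = 1.4: a half-wave phase shift.
Ray reflecting at the bottom interface goes from n = 1.4 toward n = 1.0: no phase shift.
The two reflections differ by half a wavelength.
So the condition for destructive reflection is 2 n t cos θ_r = m λ.
Snell's law: 1.0 sin 39.4° = 1.4 sin θ_r → sin θ_r = 0.453, cos θ_r = 0.891.
Minimum nonzero at m = 1: t = λ / (2 n cos θ_r) = 578 / (2 × 1.4 × 0.891) = 232 nm.

232 nm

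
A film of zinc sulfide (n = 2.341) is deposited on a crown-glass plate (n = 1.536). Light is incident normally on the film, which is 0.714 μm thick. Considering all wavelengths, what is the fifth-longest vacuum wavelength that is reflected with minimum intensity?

At the upper boundary (n = 1.0 to n = 2.341) the reflected ray undergoes a half-wave phase shift.
At the lower boundary (n = 2.341 to n = 1.536) the reflected ray undergoes no phase shift.
Net: one phase inversion between the two reflected rays.
So the condition for destructive reflection is 2 n t = m λ.
λ = 2 n t / m. The fifth-longest wavelength is m = 5: λ = 2 × 2.341 × 714 / 5.00 = 669 nm.

669 nm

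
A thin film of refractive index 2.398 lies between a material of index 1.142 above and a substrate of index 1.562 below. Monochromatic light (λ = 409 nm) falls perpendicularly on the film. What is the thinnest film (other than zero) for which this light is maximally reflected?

42.6 nm

Top surface (1.142 → 2.398): reflection off a higher-index medium gives a half-wave phase shift.
Ray reflecting at the bottom interface goes from n = 2.398 toward n = 1.562: no phase shift.
The two reflections differ by half a wavelength.
For bright reflection here: 2 n t = (m + ½) λ.
Minimum at m = 0: t = λ / (4 n) = 409 / (4 × 2.398) = 42.6 nm.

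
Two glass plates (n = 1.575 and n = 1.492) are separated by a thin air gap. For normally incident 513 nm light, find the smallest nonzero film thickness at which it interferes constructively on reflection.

At the upper boundary (n = 1.575 to n = 1.0) the reflected ray undergoes no phase shift.
At the lower boundary (n = 1.0 to n = 1.492) the reflected ray undergoes a half-wave phase shift.
Exactly one π shift → a net half-wave offset.
With one net inversion, constructive interference in reflection requires 2 n t = (m + ½) λ.
Minimum at m = 0: t = λ / (4 n) = 513 / (4 × 1.0) = 128 nm.

128 nm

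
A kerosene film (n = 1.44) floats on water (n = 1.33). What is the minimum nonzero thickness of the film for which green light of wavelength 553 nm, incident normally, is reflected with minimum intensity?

Ray reflecting at the top interface goes from n = 1.0 toward n = 1.44: a half-wave phase shift.
Ray reflecting at the bottom interface goes from n = 1.44 toward n = 1.33: no phase shift.
Net: one phase inversion between the two reflected rays.
With one net inversion, destructive interference in reflection requires 2 n t = m λ.
Minimum nonzero at m = 1: t = λ / (2 n) = 553 / (2 × 1.44) = 192 nm.

192 nm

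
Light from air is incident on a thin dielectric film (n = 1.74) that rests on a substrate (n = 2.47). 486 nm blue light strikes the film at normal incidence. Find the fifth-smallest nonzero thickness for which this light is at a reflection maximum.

At the upper boundary (n = 1.0 to n = 1.74) the reflected ray undergoes a half-wave phase shift.
At the lower boundary (n = 1.74 to n = 2.47) the reflected ray undergoes a half-wave phase shift.
Zero or two π shifts → no net half-wave offset.
With no net inversion, constructive interference in reflection requires 2 n t = m λ.
The fifth-smallest nonzero thickness corresponds to m = 5: t = m λ / (2 n) = 5.00 × 486 / (2 × 1.74) = 698 nm.

698 nm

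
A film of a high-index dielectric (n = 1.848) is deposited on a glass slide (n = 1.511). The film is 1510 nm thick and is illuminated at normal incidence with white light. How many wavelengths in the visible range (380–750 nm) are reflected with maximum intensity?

At the upper boundary (n = 1.0 to n = 1.848) the reflected ray undergoes a half-wave phase shift.
Bottom surface (1.848 → 1.511): reflection off a lower-index medium gives no phase shift.
Exactly one π shift → a net half-wave offset.
With one net inversion, constructive interference in reflection requires 2 n t = (m + ½) λ.
λ = 2 n t / (m + ½) = 5581 / (m + ½) nm.
m=6: 859 nm (IR); m=7: 744 nm (visible); m=8: 657 nm (visible); m=9: 587 nm (visible); m=10: 532 nm (visible); m=11: 485 nm (visible); m=12: 446 nm (visible); m=13: 413 nm (visible); m=14: 385 nm (visible); m=15: 360 nm (UV).

8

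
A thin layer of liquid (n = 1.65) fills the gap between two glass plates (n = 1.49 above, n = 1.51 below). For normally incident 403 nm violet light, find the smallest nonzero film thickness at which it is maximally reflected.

At the upper boundary (n = 1.49 to n = 1.65) the reflected ray undergoes a half-wave phase shift.
Ray reflecting at the bottom interface goes from n = 1.65 toward n = 1.51: no phase shift.
Exactly one π shift → a net half-wave offset.
With one net inversion, constructive interference in reflection requires 2 n t = (m + ½) λ.
Minimum at m = 0: t = λ / (4 n) = 403 / (4 × 1.65) = 61.1 nm.

61.1 nm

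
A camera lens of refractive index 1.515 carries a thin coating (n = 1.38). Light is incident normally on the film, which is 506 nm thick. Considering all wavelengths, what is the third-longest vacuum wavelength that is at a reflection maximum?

466 nm

At the upper boundary (n = 1.0 to n = 1.38) the reflected ray undergoes a half-wave phase shift.
Bottom surface (1.38 → 1.515): reflection off a higher-index medium gives a half-wave phase shift.
Net: no relative phase inversion (both shifts match).
So the condition for constructive reflection is 2 n t = m λ.
λ = 2 n t / m. The third-longest wavelength is m = 3: λ = 2 × 1.38 × 506 / 3.00 = 466 nm.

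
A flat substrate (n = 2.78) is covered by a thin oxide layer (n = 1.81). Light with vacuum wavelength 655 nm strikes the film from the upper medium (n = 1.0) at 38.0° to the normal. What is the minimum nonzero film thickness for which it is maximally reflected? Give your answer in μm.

Top surface (1.0 → 1.81): reflection off a higher-index medium gives a half-wave phase shift.
At the lower boundary (n = 1.81 to n = 2.78) the reflected ray undergoes a half-wave phase shift.
Net: no relative phase inversion (both shifts match).
For bright reflection here: 2 n t cos θ_r = m λ.
Snell's law: 1.0 sin 38.0° = 1.81 sin θ_r → sin θ_r = 0.340, cos θ_r = 0.940.
Minimum nonzero at m = 1: t = λ / (2 n cos θ_r) = 655 / (2 × 1.81 × 0.940) = 192 nm.

0.192 μm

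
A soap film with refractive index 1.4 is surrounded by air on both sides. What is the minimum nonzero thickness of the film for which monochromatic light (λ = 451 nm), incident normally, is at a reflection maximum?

Ray reflecting at the top interface goes from n = 1.0 toward n = 1.4: a half-wave phase shift.
Bottom surface (1.4 → 1.0): reflection off a lower-index medium gives no phase shift.
Net: one phase inversion between the two reflected rays.
With one net inversion, constructive interference in reflection requires 2 n t = (m + ½) λ.
Minimum at m = 0: t = λ / (4 n) = 451 / (4 × 1.4) = 80.5 nm.

80.5 nm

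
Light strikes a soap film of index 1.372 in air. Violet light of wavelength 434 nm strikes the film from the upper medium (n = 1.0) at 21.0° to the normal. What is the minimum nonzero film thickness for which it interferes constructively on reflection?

Top surface (1.0 → 1.372): reflection off a higher-index medium gives a half-wave phase shift.
At the lower boundary (n = 1.372 to n = 1.0) the reflected ray undergoes no phase shift.
Net: one phase inversion between the two reflected rays.
For strong reflection here: 2 n t cos θ_r = (m + ½) λ.
Snell's law: 1.0 sin 21.0° = 1.372 sin θ_r → sin θ_r = 0.261, cos θ_r = 0.965.
Minimum at m = 0: t = λ / (4 n cos θ_r) = 434 / (4 × 1.372 × 0.965) = 81.9 nm.

81.9 nm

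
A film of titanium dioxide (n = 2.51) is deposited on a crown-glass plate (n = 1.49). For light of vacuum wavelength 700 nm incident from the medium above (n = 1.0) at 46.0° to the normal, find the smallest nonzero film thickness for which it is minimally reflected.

Top surface (1.0 → 2.51): reflection off a higher-index medium gives a half-wave phase shift.
Bottom surface (2.51 → 1.49): reflection off a lower-index medium gives no phase shift.
Exactly one π shift → a net half-wave offset.
With one net inversion, destructive interference in reflection requires 2 n t cos θ_r = m λ.
Snell's law: 1.0 sin 46.0° = 2.51 sin θ_r → sin θ_r = 0.287, cos θ_r = 0.958.
Minimum nonzero at m = 1: t = λ / (2 n cos θ_r) = 700 / (2 × 2.51 × 0.958) = 146 nm.

146 nm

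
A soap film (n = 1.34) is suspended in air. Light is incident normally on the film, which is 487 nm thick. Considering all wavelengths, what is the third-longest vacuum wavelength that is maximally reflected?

At the upper boundary (n = 1.0 to n = 1.34) the reflected ray undergoes a half-wave phase shift.
Bottom surface (1.34 → 1.0): reflection off a lower-index medium gives no phase shift.
Net: one phase inversion between the two reflected rays.
So the condition for constructive reflection is 2 n t = (m + ½) λ.
λ = 2 n t / (m + ½). The third-longest wavelength is m = 2: λ = 2 × 1.34 × 487 / 2.50 = 522 nm.

522 nm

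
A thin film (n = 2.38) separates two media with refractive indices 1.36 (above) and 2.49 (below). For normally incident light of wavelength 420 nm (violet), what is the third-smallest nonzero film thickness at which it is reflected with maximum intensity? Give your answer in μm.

Ray reflecting at the top interface goes from n = 1.36 toward n = 2.38: a half-wave phase shift.
At the lower boundary (n = 2.38 to n = 2.49) the reflected ray undergoes a half-wave phase shift.
The two reflections carry the same phase change, so no net offset.
With no net inversion, constructive interference in reflection requires 2 n t = m λ.
The third-smallest nonzero thickness corresponds to m = 3: t = m λ / (2 n) = 3.00 × 420 / (2 × 2.38) = 265 nm.

0.265 μm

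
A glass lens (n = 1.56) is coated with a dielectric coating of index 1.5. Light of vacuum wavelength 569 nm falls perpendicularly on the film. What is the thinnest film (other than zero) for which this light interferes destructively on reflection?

Top surface (1.0 → 1.5): reflection off a higher-index medium gives a half-wave phase shift.
Ray reflecting at the bottom interface goes from n = 1.5 toward n = 1.56: a half-wave phase shift.
Zero or two π shifts → no net half-wave offset.
With no net inversion, destructive interference in reflection requires 2 n t = (m + ½) λ.
Minimum at m = 0: t = λ / (4 n) = 569 / (4 × 1.5) = 94.8 nm.

94.8 nm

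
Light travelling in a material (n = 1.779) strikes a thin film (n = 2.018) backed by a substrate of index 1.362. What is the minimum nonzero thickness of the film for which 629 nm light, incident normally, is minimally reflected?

At the upper boundary (n = 1.779 to n = 2.018) the reflected ray undergoes a half-wave phase shift.
At the lower boundary (n = 2.018 to n = 1.362) the reflected ray undergoes no phase shift.
Net: one phase inversion between the two reflected rays.
For dark reflection here: 2 n t = m λ.
Minimum nonzero at m = 1: t = λ / (2 n) = 629 / (2 × 2.018) = 156 nm.

156 nm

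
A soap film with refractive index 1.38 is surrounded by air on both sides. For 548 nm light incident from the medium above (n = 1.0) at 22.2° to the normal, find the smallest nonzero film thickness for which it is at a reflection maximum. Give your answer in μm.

Ray reflecting at the top interface goes from n = 1.0 toward n = 1.38: a half-wave phase shift.
Bottom surface (1.38 → 1.0): reflection off a lower-index medium gives no phase shift.
Exactly one π shift → a net half-wave offset.
So the condition for constructive reflection is 2 n t cos θ_r = (m + ½) λ.
Snell's law: 1.0 sin 22.2° = 1.38 sin θ_r → sin θ_r = 0.274, cos θ_r = 0.962.
Minimum at m = 0: t = λ / (4 n cos θ_r) = 548 / (4 × 1.38 × 0.962) = 103 nm.

0.103 μm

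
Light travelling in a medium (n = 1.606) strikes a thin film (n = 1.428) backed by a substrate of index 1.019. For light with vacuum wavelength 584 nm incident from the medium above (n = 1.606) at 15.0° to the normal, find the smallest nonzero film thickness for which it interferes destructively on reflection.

107 nm

Top surface (1.606 → 1.428): reflection off a lower-index medium gives no phase shift.
Ray reflecting at the bottom interface goes from n = 1.428 toward n = 1.019: no phase shift.
Zero or two π shifts → no net half-wave offset.
For dark reflection here: 2 n t cos θ_r = (m + ½) λ.
Snell's law: 1.606 sin 15.0° = 1.428 sin θ_r → sin θ_r = 0.291, cos θ_r = 0.957.
Minimum at m = 0: t = λ / (4 n cos θ_r) = 584 / (4 × 1.428 × 0.957) = 107 nm.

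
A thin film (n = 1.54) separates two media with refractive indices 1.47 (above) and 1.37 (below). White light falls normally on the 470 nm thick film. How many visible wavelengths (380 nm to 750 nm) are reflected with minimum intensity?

2

Ray reflecting at the top interface goes from n = 1.47 toward n = 1.54: a half-wave phase shift.
Ray reflecting at the bottom interface goes from n = 1.54 toward n = 1.37: no phase shift.
Net: one phase inversion between the two reflected rays.
So the condition for destructive reflection is 2 n t = m λ.
λ = 2 n t / m = 1448 / m nm.
m=1: 1448 nm (IR); m=2: 724 nm (visible); m=3: 483 nm (visible); m=4: 362 nm (UV).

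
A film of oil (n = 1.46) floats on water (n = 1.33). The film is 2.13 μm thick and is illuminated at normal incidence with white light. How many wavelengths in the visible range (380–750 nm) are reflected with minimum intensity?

Ray reflecting at the top interface goes from n = 1.0 toward n = 1.46: a half-wave phase shift.
Bottom surface (1.46 → 1.33): reflection off a lower-index medium gives no phase shift.
The two reflections differ by half a wavelength.
With one net inversion, destructive interference in reflection requires 2 n t = m λ.
λ = 2 n t / m = 6220 / m nm.
m=8: 777 nm (IR); m=9: 691 nm (visible); m=10: 622 nm (visible); m=11: 565 nm (visible); m=12: 518 nm (visible); m=13: 478 nm (visible); m=14: 444 nm (visible); m=15: 415 nm (visible); m=16: 389 nm (visible); m=17: 366 nm (UV).

8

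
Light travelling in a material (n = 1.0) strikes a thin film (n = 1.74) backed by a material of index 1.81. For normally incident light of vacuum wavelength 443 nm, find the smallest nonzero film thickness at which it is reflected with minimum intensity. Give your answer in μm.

Top surface (1.0 → 1.74): reflection off a higher-index medium gives a half-wave phase shift.
At the lower boundary (n = 1.74 to n = 1.81) the reflected ray undergoes a half-wave phase shift.
Net: no relative phase inversion (both shifts match).
For dark reflection here: 2 n t = (m + ½) λ.
Minimum at m = 0: t = λ / (4 n) = 443 / (4 × 1.74) = 63.6 nm.

0.0636 μm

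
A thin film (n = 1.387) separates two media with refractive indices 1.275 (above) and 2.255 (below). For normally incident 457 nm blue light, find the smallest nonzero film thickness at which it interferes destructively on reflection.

82.4 nm

Ray reflecting at the top interface goes from n = 1.275 toward n = 1.387: a half-wave phase shift.
Bottom surface (1.387 → 2.255): reflection off a higher-index medium gives a half-wave phase shift.
The two reflections carry the same phase change, so no net offset.
For dark reflection here: 2 n t = (m + ½) λ.
Minimum at m = 0: t = λ / (4 n) = 457 / (4 × 1.387) = 82.4 nm.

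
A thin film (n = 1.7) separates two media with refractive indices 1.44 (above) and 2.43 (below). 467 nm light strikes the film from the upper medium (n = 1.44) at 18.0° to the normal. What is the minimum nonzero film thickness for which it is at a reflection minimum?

Ray reflecting at the top interface goes from n = 1.44 toward n = 1.7: a half-wave phase shift.
At the lower boundary (n = 1.7 to n = 2.43) the reflected ray undergoes a half-wave phase shift.
Net: no relative phase inversion (both shifts match).
With no net inversion, destructive interference in reflection requires 2 n t cos θ_r = (m + ½) λ.
Snell's law: 1.44 sin 18.0° = 1.7 sin θ_r → sin θ_r = 0.262, cos θ_r = 0.965.
Minimum at m = 0: t = λ / (4 n cos θ_r) = 467 / (4 × 1.7 × 0.965) = 71.2 nm.

71.2 nm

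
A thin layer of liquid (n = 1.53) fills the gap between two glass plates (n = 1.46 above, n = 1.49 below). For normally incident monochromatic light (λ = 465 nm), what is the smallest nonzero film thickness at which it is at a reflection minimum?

152 nm

Top surface (1.46 → 1.53): reflection off a higher-index medium gives a half-wave phase shift.
At the lower boundary (n = 1.53 to n = 1.49) the reflected ray undergoes no phase shift.
Exactly one π shift → a net half-wave offset.
With one net inversion, destructive interference in reflection requires 2 n t = m λ.
The smallest nonzero thickness corresponds to m = 1: t = m λ / (2 n) = 1.00 × 465 / (2 × 1.53) = 152 nm.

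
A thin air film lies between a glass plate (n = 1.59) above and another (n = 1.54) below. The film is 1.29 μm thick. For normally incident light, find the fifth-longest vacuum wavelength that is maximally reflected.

573 nm

Ray reflecting at the top interface goes from n = 1.59 toward n = 1.0: no phase shift.
Bottom surface (1.0 → 1.54): reflection off a higher-index medium gives a half-wave phase shift.
The two reflections differ by half a wavelength.
So the condition for constructive reflection is 2 n t = (m + ½) λ.
λ = 2 n t / (m + ½). The fifth-longest wavelength is m = 4: λ = 2 × 1.0 × 1290 / 4.50 = 573 nm.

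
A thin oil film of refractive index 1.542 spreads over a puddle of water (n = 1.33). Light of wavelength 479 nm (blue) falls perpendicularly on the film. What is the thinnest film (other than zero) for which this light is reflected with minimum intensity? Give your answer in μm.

At the upper boundary (n = 1.0 to n = 1.542) the reflected ray undergoes a half-wave phase shift.
Bottom surface (1.542 → 1.33): reflection off a lower-index medium gives no phase shift.
Net: one phase inversion between the two reflected rays.
So the condition for destructive reflection is 2 n t = m λ.
Minimum nonzero at m = 1: t = λ / (2 n) = 479 / (2 × 1.542) = 155 nm.

0.155 μm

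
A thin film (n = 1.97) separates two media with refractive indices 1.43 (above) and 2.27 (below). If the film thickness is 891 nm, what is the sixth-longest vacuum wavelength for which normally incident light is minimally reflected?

638 nm

At the upper boundary (n = 1.43 to n = 1.97) the reflected ray undergoes a half-wave phase shift.
At the lower boundary (n = 1.97 to n = 2.27) the reflected ray undergoes a half-wave phase shift.
Zero or two π shifts → no net half-wave offset.
With no net inversion, destructive interference in reflection requires 2 n t = (m + ½) λ.
λ = 2 n t / (m + ½). The sixth-longest wavelength is m = 5: λ = 2 × 1.97 × 891 / 5.50 = 638 nm.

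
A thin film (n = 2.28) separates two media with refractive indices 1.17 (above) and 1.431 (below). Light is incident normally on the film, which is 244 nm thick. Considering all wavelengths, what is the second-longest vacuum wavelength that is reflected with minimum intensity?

556 nm

At the upper boundary (n = 1.17 to n = 2.28) the reflected ray undergoes a half-wave phase shift.
At the lower boundary (n = 2.28 to n = 1.431) the reflected ray undergoes no phase shift.
Exactly one π shift → a net half-wave offset.
So the condition for destructive reflection is 2 n t = m λ.
λ = 2 n t / m. The second-longest wavelength is m = 2: λ = 2 × 2.28 × 244 / 2.00 = 556 nm.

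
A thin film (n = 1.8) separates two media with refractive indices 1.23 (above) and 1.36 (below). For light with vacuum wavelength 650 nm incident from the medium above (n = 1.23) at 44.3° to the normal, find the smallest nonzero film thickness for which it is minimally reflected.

Top surface (1.23 → 1.8): reflection off a higher-index medium gives a half-wave phase shift.
Ray reflecting at the bottom interface goes from n = 1.8 toward n = 1.36: no phase shift.
Net: one phase inversion between the two reflected rays.
With one net inversion, destructive interference in reflection requires 2 n t cos θ_r = m λ.
Snell's law: 1.23 sin 44.3° = 1.8 sin θ_r → sin θ_r = 0.477, cos θ_r = 0.879.
Minimum nonzero at m = 1: t = λ / (2 n cos θ_r) = 650 / (2 × 1.8 × 0.879) = 205 nm.

205 nm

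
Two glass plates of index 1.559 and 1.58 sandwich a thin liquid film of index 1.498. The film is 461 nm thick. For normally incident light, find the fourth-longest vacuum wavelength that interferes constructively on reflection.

Top surface (1.559 → 1.498): reflection off a lower-index medium gives no phase shift.
At the lower boundary (n = 1.498 to n = 1.58) the reflected ray undergoes a half-wave phase shift.
Exactly one π shift → a net half-wave offset.
With one net inversion, constructive interference in reflection requires 2 n t = (m + ½) λ.
λ = 2 n t / (m + ½). The fourth-longest wavelength is m = 3: λ = 2 × 1.498 × 461 / 3.50 = 395 nm.

395 nm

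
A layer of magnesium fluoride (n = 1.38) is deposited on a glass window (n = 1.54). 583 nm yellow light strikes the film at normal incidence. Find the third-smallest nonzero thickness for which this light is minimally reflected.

528 nm

Top surface (1.0 → 1.38): reflection off a higher-index medium gives a half-wave phase shift.
Bottom surface (1.38 → 1.54): reflection off a higher-index medium gives a half-wave phase shift.
Zero or two π shifts → no net half-wave offset.
For dark reflection here: 2 n t = (m + ½) λ.
The third-smallest nonzero thickness corresponds to m = 2: t = (m + ½) λ / (2 n) = 2.50 × 583 / (2 × 1.38) = 528 nm.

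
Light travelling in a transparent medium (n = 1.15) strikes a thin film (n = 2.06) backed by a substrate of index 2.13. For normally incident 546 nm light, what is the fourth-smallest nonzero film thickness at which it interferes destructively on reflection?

Ray reflecting at the top interface goes from n = 1.15 toward n = 2.06: a half-wave phase shift.
Ray reflecting at the bottom interface goes from n = 2.06 toward n = 2.13: a half-wave phase shift.
The two reflections carry the same phase change, so no net offset.
So the condition for destructive reflection is 2 n t = (m + ½) λ.
The fourth-smallest nonzero thickness corresponds to m = 3: t = (m + ½) λ / (2 n) = 3.50 × 546 / (2 × 2.06) = 464 nm.

464 nm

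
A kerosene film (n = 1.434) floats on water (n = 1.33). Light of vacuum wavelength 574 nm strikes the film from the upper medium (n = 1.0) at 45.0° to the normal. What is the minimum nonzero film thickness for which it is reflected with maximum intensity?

Top surface (1.0 → 1.434): reflection off a higher-index medium gives a half-wave phase shift.
Ray reflecting at the bottom interface goes from n = 1.434 toward n = 1.33: no phase shift.
Net: one phase inversion between the two reflected rays.
So the condition for constructive reflection is 2 n t cos θ_r = (m + ½) λ.
Snell's law: 1.0 sin 45.0° = 1.434 sin θ_r → sin θ_r = 0.493, cos θ_r = 0.870.
Minimum at m = 0: t = λ / (4 n cos θ_r) = 574 / (4 × 1.434 × 0.870) = 115 nm.

115 nm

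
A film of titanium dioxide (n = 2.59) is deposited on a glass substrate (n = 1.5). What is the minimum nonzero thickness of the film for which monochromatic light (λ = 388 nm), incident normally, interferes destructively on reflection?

74.9 nm

At the upper boundary (n = 1.0 to n = 2.59) the reflected ray undergoes a half-wave phase shift.
At the lower boundary (n = 2.59 to n = 1.5) the reflected ray undergoes no phase shift.
The two reflections differ by half a wavelength.
So the condition for destructive reflection is 2 n t = m λ.
Minimum nonzero at m = 1: t = λ / (2 n) = 388 / (2 × 2.59) = 74.9 nm.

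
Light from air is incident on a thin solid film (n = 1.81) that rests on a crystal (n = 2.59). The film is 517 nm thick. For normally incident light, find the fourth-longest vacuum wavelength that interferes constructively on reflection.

468 nm

Ray reflecting at the top interface goes from n = 1.0 toward n = 1.81: a half-wave phase shift.
Ray reflecting at the bottom interface goes from n = 1.81 toward n = 2.59: a half-wave phase shift.
Zero or two π shifts → no net half-wave offset.
With no net inversion, constructive interference in reflection requires 2 n t = m λ.
λ = 2 n t / m. The fourth-longest wavelength is m = 4: λ = 2 × 1.81 × 517 / 4.00 = 468 nm.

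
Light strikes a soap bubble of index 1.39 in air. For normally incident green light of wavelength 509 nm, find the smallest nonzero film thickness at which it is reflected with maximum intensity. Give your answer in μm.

Ray reflecting at the top interface goes from n = 1.0 toward n = 1.39: a half-wave phase shift.
Ray reflecting at the bottom interface goes from n = 1.39 toward n = 1.0: no phase shift.
The two reflections differ by half a wavelength.
With one net inversion, constructive interference in reflection requires 2 n t = (m + ½) λ.
Minimum at m = 0: t = λ / (4 n) = 509 / (4 × 1.39) = 91.5 nm.

0.0915 μm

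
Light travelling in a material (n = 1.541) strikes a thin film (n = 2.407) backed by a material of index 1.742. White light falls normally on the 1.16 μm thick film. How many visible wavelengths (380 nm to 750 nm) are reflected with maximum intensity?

At the upper boundary (n = 1.541 to n = 2.407) the reflected ray undergoes a half-wave phase shift.
Ray reflecting at the bottom interface goes from n = 2.407 toward n = 1.742: no phase shift.
Net: one phase inversion between the two reflected rays.
With one net inversion, constructive interference in reflection requires 2 n t = (m + ½) λ.
λ = 2 n t / (m + ½) = 5584 / (m + ½) nm.
m=6: 859 nm (IR); m=7: 745 nm (visible); m=8: 657 nm (visible); m=9: 588 nm (visible); m=10: 532 nm (visible); m=11: 486 nm (visible); m=12: 447 nm (visible); m=13: 414 nm (visible); m=14: 385 nm (visible); m=15: 360 nm (UV).

8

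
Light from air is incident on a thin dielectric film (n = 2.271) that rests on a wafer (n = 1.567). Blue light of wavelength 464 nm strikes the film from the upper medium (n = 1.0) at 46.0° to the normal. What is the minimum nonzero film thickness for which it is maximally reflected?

Ray reflecting at the top interface goes from n = 1.0 toward n = 2.271: a half-wave phase shift.
At the lower boundary (n = 2.271 to n = 1.567) the reflected ray undergoes no phase shift.
Exactly one π shift → a net half-wave offset.
With one net inversion, constructive interference in reflection requires 2 n t cos θ_r = (m + ½) λ.
Snell's law: 1.0 sin 46.0° = 2.271 sin θ_r → sin θ_r = 0.317, cos θ_r = 0.949.
Minimum at m = 0: t = λ / (4 n cos θ_r) = 464 / (4 × 2.271 × 0.949) = 53.9 nm.

53.9 nm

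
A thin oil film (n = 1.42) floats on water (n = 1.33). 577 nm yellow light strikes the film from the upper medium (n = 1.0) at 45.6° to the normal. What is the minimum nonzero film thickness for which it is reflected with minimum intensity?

235 nm

Top surface (1.0 → 1.42): reflection off a higher-index medium gives a half-wave phase shift.
Bottom surface (1.42 → 1.33): reflection off a lower-index medium gives no phase shift.
Exactly one π shift → a net half-wave offset.
With one net inversion, destructive interference in reflection requires 2 n t cos θ_r = m λ.
Snell's law: 1.0 sin 45.6° = 1.42 sin θ_r → sin θ_r = 0.503, cos θ_r = 0.864.
Minimum nonzero at m = 1: t = λ / (2 n cos θ_r) = 577 / (2 × 1.42 × 0.864) = 235 nm.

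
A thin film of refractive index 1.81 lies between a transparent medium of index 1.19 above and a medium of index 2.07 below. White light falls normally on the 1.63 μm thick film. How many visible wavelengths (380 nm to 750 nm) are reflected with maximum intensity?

8

At the upper boundary (n = 1.19 to n = 1.81) the reflected ray undergoes a half-wave phase shift.
At the lower boundary (n = 1.81 to n = 2.07) the reflected ray undergoes a half-wave phase shift.
Zero or two π shifts → no net half-wave offset.
So the condition for constructive reflection is 2 n t = m λ.
λ = 2 n t / m = 5901 / m nm.
m=7: 843 nm (IR); m=8: 738 nm (visible); m=9: 656 nm (visible); m=10: 590 nm (visible); m=11: 536 nm (visible); m=12: 492 nm (visible); m=13: 454 nm (visible); m=14: 421 nm (visible); m=15: 393 nm (visible); m=16: 369 nm (UV).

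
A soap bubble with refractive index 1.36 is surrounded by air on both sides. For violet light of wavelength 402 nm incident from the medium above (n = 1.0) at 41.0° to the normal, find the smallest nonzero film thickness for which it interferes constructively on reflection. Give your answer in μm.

Ray reflecting at the top interface goes from n = 1.0 toward n = 1.36: a half-wave phase shift.
Bottom surface (1.36 → 1.0): reflection off a lower-index medium gives no phase shift.
Net: one phase inversion between the two reflected rays.
So the condition for constructive reflection is 2 n t cos θ_r = (m + ½) λ.
Snell's law: 1.0 sin 41.0° = 1.36 sin θ_r → sin θ_r = 0.482, cos θ_r = 0.876.
Minimum at m = 0: t = λ / (4 n cos θ_r) = 402 / (4 × 1.36 × 0.876) = 84.4 nm.

0.0844 μm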